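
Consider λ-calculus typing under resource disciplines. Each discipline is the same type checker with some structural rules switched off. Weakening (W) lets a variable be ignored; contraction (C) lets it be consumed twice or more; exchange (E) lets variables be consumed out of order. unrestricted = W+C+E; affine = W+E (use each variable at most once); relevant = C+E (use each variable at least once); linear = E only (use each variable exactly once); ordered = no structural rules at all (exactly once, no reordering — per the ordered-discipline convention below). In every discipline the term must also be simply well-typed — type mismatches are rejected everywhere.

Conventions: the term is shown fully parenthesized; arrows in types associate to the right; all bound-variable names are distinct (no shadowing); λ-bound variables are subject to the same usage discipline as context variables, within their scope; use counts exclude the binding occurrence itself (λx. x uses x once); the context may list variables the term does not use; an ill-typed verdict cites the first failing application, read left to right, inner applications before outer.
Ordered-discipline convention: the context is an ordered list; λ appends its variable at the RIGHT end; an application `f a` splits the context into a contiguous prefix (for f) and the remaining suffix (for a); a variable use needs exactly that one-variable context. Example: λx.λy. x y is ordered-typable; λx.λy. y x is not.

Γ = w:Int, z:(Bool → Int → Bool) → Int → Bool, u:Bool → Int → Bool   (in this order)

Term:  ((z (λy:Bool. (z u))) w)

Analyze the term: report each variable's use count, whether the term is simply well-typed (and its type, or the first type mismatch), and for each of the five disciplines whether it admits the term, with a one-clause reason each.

use counts: w ×1; z ×2; u ×1; y [bound] ×0
use order (left to right): z, z, u, w
typing: well-typed — term : Bool
ordered: ✗ — needs contraction — z ×2; needs weakening: y unused
linear: ✗ — needs contraction — z ×2; needs weakening: y unused
affine: ✗ — needs contraction — z ×2
relevant: ✗ — needs weakening: y unused
unrestricted: ✓ — simply typable at Bool; W, C, E all held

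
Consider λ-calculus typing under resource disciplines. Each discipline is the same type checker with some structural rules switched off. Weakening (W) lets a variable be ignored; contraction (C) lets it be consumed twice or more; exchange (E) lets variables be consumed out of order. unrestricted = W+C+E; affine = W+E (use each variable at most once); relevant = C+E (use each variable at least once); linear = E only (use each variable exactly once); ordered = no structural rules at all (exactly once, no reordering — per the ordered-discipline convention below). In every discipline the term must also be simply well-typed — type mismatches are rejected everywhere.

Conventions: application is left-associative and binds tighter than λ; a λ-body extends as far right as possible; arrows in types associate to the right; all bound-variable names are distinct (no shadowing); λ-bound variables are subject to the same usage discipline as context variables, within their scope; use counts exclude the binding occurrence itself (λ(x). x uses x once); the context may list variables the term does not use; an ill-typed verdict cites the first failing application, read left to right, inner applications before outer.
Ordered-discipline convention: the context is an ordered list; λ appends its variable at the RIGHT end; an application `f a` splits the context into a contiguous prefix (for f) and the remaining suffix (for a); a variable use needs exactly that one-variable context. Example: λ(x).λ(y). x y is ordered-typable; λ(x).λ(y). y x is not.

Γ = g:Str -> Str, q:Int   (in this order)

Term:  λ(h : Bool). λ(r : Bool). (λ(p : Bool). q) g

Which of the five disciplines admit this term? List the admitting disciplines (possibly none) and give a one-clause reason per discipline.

admitted in: none
usage: g: 1; q: 1; h (bound): 0; r (bound): 0; p (bound): 0
use order (left to right): q, g
typing: ill-typed: an application expects Bool but receives Str -> Str
ordered ✗ (not simply typable)
linear ✗ (fails simple typing)
affine ✗ (a type mismatch blocks all five)
relevant ✗ (the type mismatch rejects it)
unrestricted ✗ (not simply typable)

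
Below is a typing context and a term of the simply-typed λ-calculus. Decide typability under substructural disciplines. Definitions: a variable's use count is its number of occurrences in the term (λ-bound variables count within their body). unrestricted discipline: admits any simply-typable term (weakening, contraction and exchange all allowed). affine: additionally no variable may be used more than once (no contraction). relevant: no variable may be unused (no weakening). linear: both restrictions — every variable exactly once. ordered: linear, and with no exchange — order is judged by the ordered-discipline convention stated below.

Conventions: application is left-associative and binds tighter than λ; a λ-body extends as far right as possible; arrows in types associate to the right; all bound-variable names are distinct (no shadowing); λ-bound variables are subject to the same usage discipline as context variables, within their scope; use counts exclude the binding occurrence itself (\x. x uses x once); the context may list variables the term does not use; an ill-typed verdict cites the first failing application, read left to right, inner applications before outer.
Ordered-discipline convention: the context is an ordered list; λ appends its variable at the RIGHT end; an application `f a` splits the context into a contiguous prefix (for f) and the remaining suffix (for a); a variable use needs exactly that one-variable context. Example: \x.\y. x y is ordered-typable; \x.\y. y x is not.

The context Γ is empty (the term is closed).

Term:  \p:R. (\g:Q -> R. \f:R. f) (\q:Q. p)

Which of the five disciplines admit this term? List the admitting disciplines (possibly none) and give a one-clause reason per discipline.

admitted by: affine, unrestricted
use counts: p (λ-bound)=1, g (λ-bound)=0, f (λ-bound)=1, q (λ-bound)=0
order of uses: f, p
typing: well-typed at R -> R -> R
ordered: ✗ — g, q never used (weakening)
linear: ✗ — g, q never used (weakening)
affine: ✓ — p, g, f, q: no repeats, contraction unneeded
relevant: ✗ — g, q never used (weakening)
unrestricted: ✓ — typability at R -> R -> R is all that's needed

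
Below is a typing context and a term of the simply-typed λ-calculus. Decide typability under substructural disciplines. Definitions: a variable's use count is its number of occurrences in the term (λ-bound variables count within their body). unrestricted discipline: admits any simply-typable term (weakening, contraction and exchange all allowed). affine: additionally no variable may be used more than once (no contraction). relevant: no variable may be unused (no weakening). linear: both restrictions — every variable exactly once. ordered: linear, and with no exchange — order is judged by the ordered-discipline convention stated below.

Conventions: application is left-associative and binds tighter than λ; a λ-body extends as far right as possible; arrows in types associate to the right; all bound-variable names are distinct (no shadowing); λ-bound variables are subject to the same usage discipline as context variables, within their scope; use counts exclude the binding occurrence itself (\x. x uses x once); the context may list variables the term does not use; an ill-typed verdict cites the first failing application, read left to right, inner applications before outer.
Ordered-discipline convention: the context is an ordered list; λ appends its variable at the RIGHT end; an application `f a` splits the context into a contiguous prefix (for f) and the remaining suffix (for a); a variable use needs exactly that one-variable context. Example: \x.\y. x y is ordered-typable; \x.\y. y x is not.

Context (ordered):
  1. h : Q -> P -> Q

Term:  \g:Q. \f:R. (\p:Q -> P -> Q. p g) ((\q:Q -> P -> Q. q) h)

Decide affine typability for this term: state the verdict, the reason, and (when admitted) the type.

yes — none of h, g, f, p, q used more than once; term : Q -> R -> P -> Q
variable uses: h: 1, g [bound]: 1, f [bound]: 0, p [bound]: 1, q [bound]: 1
order of uses: p, g, q, h
typing: well-typed — term : Q -> R -> P -> Q
across the five disciplines: ordered ✗ · linear ✗ · affine ✓ · relevant ✗ · unrestricted ✓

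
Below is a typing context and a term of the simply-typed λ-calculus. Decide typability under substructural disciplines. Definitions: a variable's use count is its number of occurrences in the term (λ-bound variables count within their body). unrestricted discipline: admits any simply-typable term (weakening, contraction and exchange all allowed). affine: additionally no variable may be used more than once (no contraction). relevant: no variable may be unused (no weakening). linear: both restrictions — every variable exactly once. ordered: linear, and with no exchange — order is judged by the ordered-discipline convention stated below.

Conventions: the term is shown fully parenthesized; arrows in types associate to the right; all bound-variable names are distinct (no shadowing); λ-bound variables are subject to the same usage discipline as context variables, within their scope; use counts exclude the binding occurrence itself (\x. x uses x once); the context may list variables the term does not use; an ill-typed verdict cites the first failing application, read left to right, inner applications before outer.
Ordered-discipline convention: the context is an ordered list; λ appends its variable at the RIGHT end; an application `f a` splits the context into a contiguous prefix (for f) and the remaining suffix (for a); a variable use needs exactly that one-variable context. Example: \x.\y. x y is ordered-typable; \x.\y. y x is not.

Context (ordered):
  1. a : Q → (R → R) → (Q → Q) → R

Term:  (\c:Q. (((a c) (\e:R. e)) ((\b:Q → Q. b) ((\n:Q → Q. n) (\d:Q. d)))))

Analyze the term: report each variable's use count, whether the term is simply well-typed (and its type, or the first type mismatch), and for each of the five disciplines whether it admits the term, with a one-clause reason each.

variable uses: a: 1; c [bound]: 1; e [bound]: 1; b [bound]: 1; n [bound]: 1; d [bound]: 1
uses in reading order: a, c, e, b, n, d
typing: the term checks, with type Q → R
ordered: ✓ — one use each (a, c, e, b, n, d); ordered split holds
linear: ✓ — exactly-once usage across a, c, e, b, n, d
affine: ✓ — a, c, e, b, n, d: no repeats, contraction unneeded
relevant: ✓ — a, c, e, b, n, d: all used, weakening unneeded
unrestricted: ✓ — typability at Q → R is all that's needed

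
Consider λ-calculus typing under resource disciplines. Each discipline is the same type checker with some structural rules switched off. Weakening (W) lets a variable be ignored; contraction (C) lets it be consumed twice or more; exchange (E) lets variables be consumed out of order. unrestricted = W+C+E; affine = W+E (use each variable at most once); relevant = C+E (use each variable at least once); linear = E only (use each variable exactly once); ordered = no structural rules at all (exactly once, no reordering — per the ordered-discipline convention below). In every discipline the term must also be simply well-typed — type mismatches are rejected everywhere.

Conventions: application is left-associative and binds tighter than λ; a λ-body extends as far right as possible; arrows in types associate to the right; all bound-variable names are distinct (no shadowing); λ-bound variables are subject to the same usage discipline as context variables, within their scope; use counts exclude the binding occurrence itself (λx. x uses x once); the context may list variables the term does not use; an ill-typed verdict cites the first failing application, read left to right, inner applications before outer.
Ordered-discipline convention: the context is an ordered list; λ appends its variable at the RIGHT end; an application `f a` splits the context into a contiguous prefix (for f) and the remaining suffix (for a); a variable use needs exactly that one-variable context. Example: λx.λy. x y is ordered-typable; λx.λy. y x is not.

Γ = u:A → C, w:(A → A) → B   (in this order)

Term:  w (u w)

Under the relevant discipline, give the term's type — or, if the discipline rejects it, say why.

not well-typed under relevant — not simply typable
variable uses: u: 1×, w: 2×
uses in reading order: w, u, w
typing: ill-typed: an argument (A → A) → B mismatches the expected A
across the five disciplines: ordered ✗, linear ✗, affine ✗, relevant ✗, unrestricted ✗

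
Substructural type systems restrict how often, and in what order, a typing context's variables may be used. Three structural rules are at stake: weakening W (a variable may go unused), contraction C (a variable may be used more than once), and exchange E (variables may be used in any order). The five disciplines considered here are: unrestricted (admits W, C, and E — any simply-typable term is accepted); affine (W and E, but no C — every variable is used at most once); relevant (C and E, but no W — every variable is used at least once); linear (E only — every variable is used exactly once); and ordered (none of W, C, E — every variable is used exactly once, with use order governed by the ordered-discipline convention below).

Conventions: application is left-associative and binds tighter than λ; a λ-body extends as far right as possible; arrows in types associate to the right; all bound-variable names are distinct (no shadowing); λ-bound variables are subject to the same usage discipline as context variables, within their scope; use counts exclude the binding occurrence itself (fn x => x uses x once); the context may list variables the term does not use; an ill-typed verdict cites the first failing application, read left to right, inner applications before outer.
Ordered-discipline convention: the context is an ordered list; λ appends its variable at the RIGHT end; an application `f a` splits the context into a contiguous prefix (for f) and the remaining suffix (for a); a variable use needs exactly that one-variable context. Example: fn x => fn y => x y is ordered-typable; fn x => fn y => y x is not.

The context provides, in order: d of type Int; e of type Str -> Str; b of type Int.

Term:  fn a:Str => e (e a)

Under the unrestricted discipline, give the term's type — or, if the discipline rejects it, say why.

term : Str -> Str
variable uses: d=0; e=2; b=0; a [bound]=1
uses in reading order: e, e, a
typing: well-typed — term : Str -> Str
per-discipline verdicts: ordered ✗; linear ✗; affine ✗; relevant ✗; unrestricted ✓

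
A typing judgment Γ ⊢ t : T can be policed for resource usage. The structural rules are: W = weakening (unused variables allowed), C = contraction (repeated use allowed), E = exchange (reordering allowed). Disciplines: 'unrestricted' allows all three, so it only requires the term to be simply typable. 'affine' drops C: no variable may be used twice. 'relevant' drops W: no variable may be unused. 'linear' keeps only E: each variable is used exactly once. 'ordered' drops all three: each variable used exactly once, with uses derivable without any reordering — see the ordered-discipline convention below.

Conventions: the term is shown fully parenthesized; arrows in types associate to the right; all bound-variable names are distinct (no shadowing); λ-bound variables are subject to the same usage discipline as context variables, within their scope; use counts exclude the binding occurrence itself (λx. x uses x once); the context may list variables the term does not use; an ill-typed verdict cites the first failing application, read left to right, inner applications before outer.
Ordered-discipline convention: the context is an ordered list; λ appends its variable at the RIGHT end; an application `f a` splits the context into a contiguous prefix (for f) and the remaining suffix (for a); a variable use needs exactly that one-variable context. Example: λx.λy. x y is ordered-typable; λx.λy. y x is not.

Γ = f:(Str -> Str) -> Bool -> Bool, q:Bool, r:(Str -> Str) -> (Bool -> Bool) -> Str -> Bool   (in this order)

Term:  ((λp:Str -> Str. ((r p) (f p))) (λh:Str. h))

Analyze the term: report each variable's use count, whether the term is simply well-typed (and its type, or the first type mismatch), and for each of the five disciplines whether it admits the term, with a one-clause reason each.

use counts: f=1, q=0, r=1, p [bound]=2, h [bound]=1
uses in reading order: r, p, f, p, h
typing: well-typed at Str -> Bool
ordered ✗ (p ×2 used more than once (contraction); needs weakening: q unused)
linear ✗ (p ×2 used more than once (contraction); needs weakening: q unused)
affine ✗ (p ×2 used more than once (contraction))
relevant ✗ (needs weakening: q unused)
unrestricted ✓ (typability at Str -> Bool is all that's needed)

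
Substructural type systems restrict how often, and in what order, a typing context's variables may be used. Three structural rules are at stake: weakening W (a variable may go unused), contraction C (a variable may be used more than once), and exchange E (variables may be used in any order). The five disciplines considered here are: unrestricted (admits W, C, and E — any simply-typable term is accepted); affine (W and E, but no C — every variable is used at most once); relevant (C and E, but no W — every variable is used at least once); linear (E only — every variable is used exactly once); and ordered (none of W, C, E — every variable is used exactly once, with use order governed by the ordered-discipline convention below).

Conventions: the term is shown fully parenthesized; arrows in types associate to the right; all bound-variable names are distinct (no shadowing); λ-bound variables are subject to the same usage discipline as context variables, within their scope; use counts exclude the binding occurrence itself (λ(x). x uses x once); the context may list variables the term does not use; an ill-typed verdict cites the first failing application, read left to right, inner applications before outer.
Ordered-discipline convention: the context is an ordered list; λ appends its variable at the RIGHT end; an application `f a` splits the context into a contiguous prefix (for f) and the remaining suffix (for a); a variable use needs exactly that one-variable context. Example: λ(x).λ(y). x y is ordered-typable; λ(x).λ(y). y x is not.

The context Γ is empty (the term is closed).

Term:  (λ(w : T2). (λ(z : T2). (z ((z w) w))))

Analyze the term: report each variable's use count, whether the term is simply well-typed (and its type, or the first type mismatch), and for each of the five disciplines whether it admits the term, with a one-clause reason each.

variable uses: w (λ-bound): 2; z (λ-bound): 2
use order (left to right): z, z, w, w
typing: ill-typed: non-arrow in function slot: T2
ordered: ✗, not simply typable
linear: ✗, fails simple typing
affine: ✗, a type mismatch blocks all five
relevant: ✗, the type mismatch rejects it
unrestricted: ✗, not simply typable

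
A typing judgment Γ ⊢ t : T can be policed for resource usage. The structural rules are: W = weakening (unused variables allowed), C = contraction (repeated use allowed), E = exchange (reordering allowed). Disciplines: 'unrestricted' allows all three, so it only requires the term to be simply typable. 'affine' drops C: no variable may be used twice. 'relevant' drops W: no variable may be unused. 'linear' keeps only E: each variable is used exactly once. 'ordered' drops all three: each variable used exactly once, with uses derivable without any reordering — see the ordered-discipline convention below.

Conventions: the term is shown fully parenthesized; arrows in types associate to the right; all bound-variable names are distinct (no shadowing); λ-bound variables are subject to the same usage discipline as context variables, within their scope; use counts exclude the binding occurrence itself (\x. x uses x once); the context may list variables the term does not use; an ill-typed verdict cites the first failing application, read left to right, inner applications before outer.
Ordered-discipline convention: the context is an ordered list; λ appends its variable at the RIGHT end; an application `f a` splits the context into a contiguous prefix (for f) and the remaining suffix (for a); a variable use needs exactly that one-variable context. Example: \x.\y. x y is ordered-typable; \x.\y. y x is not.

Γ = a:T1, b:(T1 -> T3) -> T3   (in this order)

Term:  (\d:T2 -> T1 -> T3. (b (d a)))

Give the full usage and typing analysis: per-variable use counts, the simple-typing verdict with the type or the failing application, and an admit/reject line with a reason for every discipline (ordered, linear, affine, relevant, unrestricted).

usage: a: 1×, b: 1×, d (λ-bound): 1×
order of uses: b, d, a
typing: ill-typed: an argument T1 mismatches the expected T2
ordered: ✗ — a type mismatch blocks all five
linear: ✗ — the type mismatch rejects it
affine: ✗ — not simply typable
relevant: ✗ — fails simple typing
unrestricted: ✗ — a type mismatch blocks all five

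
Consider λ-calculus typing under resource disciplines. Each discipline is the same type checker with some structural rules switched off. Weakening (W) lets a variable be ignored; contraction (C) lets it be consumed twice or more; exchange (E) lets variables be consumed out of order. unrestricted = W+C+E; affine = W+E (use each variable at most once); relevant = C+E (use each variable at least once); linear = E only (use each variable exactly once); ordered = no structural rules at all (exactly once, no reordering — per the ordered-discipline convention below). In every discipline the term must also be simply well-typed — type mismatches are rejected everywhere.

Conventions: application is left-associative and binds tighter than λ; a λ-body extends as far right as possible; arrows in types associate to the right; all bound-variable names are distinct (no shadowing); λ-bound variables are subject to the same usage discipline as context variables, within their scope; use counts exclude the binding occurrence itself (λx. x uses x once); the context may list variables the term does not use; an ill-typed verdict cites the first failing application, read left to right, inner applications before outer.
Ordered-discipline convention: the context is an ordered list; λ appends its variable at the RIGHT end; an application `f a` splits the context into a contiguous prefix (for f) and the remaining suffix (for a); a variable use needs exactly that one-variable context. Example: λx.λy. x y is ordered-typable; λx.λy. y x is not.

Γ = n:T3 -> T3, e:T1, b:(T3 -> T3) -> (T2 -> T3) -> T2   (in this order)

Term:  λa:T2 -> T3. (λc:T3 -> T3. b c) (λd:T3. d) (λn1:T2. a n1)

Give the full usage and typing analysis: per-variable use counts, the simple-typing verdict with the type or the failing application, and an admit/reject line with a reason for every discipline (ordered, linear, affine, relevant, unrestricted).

use counts: n: 0, e: 0, b: 1, a [bound]: 1, c [bound]: 1, d [bound]: 1, n1 [bound]: 1
order of uses: b, c, d, a, n1
typing: ✓ — (T2 -> T3) -> T2
ordered: ✗ — unused: n, e — weakening required
linear: ✗ — unused: n, e — weakening required
affine: ✓ — none of n, e, b, a, c, d, n1 used more than once
relevant: ✗ — unused: n, e — weakening required
unrestricted: ✓ — simply typable at (T2 -> T3) -> T2; W, C, E all held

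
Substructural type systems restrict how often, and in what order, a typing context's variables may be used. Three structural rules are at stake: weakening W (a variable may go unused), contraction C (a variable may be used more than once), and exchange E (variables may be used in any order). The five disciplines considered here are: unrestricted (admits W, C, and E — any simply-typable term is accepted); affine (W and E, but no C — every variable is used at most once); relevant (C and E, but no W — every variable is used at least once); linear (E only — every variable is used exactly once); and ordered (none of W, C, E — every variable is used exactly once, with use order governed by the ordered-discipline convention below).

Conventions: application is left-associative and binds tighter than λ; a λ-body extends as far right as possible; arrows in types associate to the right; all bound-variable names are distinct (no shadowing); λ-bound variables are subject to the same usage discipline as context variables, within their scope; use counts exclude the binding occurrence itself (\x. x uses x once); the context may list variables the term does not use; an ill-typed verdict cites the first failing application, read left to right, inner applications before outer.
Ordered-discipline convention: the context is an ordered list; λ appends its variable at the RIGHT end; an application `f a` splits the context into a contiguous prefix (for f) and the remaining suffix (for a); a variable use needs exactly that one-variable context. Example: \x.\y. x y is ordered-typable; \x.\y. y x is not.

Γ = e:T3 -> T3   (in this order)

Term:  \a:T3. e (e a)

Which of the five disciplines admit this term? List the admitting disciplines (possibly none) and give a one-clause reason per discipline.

admitted by: relevant, unrestricted
counts: e: 2×; a (λ-bound): 1×
order of uses: e, e, a
typing: well-typed at T3 -> T3
ordered ✗ (repeated use of e ×2)
linear ✗ (repeated use of e ×2)
affine ✗ (repeated use of e ×2)
relevant ✓ (none of e, a goes unused)
unrestricted ✓ (simply typable at T3 -> T3; W, C, E all held)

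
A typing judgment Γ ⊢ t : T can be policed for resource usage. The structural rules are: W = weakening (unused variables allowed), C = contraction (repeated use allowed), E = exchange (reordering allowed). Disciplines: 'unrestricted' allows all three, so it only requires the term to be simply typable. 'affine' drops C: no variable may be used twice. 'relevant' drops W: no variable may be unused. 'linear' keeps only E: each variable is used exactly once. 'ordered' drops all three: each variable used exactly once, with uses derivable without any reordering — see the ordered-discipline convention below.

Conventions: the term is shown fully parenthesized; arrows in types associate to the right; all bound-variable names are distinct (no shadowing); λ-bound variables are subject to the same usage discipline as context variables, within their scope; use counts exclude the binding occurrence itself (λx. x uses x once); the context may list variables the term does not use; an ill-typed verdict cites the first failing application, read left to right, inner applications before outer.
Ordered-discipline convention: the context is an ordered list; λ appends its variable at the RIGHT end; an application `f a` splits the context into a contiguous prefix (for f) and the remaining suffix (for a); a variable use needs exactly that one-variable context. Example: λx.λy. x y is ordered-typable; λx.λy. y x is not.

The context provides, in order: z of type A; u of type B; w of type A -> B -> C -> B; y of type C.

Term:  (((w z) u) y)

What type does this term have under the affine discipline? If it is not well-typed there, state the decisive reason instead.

term : B
counts: z ×1; u ×1; w ×1; y ×1
uses in reading order: w, z, u, y
typing: the term checks, with type B
per-discipline verdicts: ordered ✗ · linear ✓ · affine ✓ · relevant ✓ · unrestricted ✓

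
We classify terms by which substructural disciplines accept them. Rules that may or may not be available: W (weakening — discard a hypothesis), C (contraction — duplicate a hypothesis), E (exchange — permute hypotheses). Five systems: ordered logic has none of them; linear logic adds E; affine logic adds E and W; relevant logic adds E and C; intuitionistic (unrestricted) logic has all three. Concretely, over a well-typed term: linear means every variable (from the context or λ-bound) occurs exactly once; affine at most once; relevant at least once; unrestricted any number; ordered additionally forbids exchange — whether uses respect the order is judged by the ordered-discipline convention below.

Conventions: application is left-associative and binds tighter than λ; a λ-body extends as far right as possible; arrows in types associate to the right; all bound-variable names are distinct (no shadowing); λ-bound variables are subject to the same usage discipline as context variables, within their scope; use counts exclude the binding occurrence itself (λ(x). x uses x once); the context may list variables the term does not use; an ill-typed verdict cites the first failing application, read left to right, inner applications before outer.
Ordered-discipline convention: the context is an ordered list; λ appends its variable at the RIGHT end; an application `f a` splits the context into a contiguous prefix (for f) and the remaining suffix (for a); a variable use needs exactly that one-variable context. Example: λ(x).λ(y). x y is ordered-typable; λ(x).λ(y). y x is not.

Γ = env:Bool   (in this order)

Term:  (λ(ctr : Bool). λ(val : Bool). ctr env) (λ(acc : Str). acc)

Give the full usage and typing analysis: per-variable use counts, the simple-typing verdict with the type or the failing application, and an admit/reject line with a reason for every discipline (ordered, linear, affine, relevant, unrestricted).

counts: env=1, ctr (bound)=1, val (bound)=0, acc (bound)=1
order of uses: ctr, env, acc
typing: ill-typed: can't apply a value of type Bool
ordered ✗ (fails simple typing)
linear ✗ (a type mismatch blocks all five)
affine ✗ (the type mismatch rejects it)
relevant ✗ (not simply typable)
unrestricted ✗ (fails simple typing)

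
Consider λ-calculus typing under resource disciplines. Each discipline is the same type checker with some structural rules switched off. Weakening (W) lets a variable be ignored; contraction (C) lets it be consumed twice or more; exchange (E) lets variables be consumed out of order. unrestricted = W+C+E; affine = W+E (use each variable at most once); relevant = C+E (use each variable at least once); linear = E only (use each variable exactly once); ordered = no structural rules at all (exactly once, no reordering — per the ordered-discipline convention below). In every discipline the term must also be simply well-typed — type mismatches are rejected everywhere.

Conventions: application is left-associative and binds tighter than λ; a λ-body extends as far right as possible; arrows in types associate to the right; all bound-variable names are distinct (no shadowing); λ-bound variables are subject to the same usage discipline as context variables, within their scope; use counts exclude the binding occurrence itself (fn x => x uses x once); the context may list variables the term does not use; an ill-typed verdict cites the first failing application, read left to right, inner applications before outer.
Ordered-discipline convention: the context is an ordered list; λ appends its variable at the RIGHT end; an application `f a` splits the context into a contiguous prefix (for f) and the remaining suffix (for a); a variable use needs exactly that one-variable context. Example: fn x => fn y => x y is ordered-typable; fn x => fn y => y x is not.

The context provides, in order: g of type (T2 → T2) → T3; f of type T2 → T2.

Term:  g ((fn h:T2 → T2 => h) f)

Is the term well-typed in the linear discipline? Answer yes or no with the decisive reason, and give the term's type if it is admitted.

yes — g, f, h: one use apiece; term : T3
usage: g: 1; f: 1; h (bound): 1
use order (left to right): g, h, f
typing: ✓ — T3
summary: ordered ✓ | linear ✓ | affine ✓ | relevant ✓ | unrestricted ✓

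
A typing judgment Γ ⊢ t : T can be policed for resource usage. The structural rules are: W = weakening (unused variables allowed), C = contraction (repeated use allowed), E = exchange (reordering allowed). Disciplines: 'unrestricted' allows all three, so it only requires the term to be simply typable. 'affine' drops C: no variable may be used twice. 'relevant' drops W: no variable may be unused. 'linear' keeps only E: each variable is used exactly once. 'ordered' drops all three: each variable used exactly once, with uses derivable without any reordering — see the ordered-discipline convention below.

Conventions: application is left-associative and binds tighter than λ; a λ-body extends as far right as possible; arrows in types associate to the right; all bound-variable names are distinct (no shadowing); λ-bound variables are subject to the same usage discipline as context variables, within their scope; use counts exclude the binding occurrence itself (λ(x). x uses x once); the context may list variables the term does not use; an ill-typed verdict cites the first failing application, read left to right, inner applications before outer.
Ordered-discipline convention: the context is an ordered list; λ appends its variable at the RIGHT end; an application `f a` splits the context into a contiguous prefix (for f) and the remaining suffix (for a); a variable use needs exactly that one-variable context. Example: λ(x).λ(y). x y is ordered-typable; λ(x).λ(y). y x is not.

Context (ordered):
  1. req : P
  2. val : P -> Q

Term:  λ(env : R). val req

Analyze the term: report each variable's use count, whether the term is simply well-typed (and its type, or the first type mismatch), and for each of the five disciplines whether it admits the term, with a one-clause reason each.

counts: req ×1; val ×1; env (bound) ×0
left-to-right use order: val, req
typing: well-typed at R -> Q
ordered: ✗ — env left unused
linear: ✗ — env left unused
affine: ✓ — no duplicate uses among req, val, env
relevant: ✗ — env left unused
unrestricted: ✓ — typability at R -> Q is all that's needed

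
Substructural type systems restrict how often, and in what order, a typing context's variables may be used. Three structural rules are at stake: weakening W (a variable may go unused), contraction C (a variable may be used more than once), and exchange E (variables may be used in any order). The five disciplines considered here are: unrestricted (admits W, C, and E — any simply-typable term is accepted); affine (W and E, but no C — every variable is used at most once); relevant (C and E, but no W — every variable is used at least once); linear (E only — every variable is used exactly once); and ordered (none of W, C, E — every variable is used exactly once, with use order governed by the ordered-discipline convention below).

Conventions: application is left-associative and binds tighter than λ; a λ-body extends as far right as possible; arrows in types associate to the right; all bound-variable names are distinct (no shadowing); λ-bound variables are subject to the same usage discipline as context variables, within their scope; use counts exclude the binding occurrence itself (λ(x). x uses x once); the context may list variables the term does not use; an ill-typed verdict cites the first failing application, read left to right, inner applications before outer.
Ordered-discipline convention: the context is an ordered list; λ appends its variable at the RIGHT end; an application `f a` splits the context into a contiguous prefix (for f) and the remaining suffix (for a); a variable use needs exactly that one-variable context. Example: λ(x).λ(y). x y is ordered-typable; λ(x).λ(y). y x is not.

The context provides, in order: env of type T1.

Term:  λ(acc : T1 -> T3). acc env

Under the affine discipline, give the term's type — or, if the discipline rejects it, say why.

term : (T1 -> T3) -> T3
counts: env ×1; acc [bound] ×1
uses in reading order: acc, env
typing: ✓ — (T1 -> T3) -> T3
per-discipline verdicts: ordered ✗; linear ✓; affine ✓; relevant ✓; unrestricted ✓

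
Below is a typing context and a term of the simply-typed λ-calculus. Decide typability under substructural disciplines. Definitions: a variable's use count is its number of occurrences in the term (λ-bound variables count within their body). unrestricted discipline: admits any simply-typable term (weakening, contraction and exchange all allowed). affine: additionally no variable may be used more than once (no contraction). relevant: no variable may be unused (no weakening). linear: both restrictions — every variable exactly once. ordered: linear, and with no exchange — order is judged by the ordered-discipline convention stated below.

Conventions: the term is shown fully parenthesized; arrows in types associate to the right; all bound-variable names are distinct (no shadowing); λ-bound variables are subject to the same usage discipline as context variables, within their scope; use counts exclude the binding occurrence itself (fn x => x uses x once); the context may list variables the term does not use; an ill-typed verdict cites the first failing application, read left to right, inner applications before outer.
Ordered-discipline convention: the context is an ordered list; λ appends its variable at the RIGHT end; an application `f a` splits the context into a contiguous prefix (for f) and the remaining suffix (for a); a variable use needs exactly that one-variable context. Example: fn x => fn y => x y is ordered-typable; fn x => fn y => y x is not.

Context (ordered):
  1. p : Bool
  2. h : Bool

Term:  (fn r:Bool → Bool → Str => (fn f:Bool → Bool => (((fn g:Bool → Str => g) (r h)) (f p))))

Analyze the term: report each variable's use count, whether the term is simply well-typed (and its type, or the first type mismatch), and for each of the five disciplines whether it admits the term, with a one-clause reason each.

variable uses: p: 1×; h: 1×; r (bound): 1×; f (bound): 1×; g (bound): 1×
use order (left to right): g, r, h, f, p
typing: the term checks, with type (Bool → Bool → Str) → (Bool → Bool) → Str
ordered ✗ (no contiguous prefix/suffix split fits g, r, h, f, p)
linear ✓ (each of p, h, r, f, g used exactly once)
affine ✓ (none of p, h, r, f, g used more than once)
relevant ✓ (at least one use each (p, h, r, f, g))
unrestricted ✓ (typability at (Bool → Bool → Str) → (Bool → Bool) → Str is all that's needed)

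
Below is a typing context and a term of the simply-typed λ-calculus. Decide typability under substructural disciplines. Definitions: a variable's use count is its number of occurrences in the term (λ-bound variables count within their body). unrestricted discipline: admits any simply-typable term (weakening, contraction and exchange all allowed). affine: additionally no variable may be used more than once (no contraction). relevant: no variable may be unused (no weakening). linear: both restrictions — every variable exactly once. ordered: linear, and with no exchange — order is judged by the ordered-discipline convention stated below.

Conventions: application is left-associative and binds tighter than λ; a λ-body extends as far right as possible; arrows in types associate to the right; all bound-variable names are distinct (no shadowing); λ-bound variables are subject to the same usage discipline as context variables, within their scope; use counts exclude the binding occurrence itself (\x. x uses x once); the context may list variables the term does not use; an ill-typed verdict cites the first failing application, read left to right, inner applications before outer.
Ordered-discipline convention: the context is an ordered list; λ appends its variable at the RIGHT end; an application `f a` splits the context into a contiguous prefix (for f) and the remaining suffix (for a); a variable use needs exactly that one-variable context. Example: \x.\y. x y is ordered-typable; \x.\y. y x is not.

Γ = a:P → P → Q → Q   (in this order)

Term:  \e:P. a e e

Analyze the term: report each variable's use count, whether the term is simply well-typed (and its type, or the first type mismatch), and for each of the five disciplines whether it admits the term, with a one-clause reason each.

use counts: a: 1×; e [bound]: 2×
order of uses: a, e, e
typing: well-typed at P → Q → Q
ordered ✗ (e ×2 used more than once (contraction))
linear ✗ (e ×2 used more than once (contraction))
affine ✗ (e ×2 used more than once (contraction))
relevant ✓ (every one of a, e appears)
unrestricted ✓ (well-typed at P → Q → Q; no restrictions here)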